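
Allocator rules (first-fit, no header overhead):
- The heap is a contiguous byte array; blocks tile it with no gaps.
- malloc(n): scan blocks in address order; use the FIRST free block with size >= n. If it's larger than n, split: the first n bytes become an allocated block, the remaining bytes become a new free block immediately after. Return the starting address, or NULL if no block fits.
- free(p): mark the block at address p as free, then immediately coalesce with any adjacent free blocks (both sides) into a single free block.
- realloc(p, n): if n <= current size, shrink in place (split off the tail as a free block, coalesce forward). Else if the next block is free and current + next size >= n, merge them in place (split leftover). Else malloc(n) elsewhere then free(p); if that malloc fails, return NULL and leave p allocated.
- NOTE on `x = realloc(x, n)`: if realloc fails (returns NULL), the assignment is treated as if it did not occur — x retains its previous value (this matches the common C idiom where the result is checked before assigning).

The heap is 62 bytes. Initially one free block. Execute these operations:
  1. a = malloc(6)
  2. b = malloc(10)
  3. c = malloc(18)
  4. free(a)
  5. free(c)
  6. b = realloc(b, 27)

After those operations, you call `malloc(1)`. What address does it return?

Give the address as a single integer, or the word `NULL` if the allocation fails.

Op 1: a = malloc(6) -> a = 0; heap: [0-5 ALLOC][6-61 FREE]
Op 2: b = malloc(10) -> b = 6; heap: [0-5 ALLOC][6-15 ALLOC][16-61 FREE]
Op 3: c = malloc(18) -> c = 16; heap: [0-5 ALLOC][6-15 ALLOC][16-33 ALLOC][34-61 FREE]
Op 4: free(a) -> (freed a); heap: [0-5 FREE][6-15 ALLOC][16-33 ALLOC][34-61 FREE]
Op 5: free(c) -> (freed c); heap: [0-5 FREE][6-15 ALLOC][16-61 FREE]
Op 6: b = realloc(b, 27) -> b = 6; heap: [0-5 FREE][6-32 ALLOC][33-61 FREE]
malloc(1): first-fit scan over [0-5 FREE][6-32 ALLOC][33-61 FREE] -> 0

Answer: 0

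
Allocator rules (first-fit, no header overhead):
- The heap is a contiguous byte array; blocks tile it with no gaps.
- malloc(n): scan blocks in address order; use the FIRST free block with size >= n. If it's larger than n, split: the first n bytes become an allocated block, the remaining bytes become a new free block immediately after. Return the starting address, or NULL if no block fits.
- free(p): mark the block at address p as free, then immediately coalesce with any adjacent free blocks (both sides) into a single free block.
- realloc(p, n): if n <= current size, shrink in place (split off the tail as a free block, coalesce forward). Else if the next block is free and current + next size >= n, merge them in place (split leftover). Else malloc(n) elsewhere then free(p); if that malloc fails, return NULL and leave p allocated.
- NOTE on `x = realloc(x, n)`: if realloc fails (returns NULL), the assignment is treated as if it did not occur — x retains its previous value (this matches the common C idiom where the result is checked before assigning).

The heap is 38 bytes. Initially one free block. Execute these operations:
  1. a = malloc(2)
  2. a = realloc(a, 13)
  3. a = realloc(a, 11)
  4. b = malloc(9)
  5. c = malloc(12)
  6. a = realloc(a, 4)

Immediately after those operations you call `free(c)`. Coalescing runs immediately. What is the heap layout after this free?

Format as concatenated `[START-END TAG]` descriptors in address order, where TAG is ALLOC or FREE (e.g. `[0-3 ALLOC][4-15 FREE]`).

Answer: [0-3 ALLOC][4-10 FREE][11-19 ALLOC][20-37 FREE]

Derivation:
Op 1: a = malloc(2) -> a = 0; heap: [0-1 ALLOC][2-37 FREE]
Op 2: a = realloc(a, 13) -> a = 0; heap: [0-12 ALLOC][13-37 FREE]
Op 3: a = realloc(a, 11) -> a = 0; heap: [0-10 ALLOC][11-37 FREE]
Op 4: b = malloc(9) -> b = 11; heap: [0-10 ALLOC][11-19 ALLOC][20-37 FREE]
Op 5: c = malloc(12) -> c = 20; heap: [0-10 ALLOC][11-19 ALLOC][20-31 ALLOC][32-37 FREE]
Op 6: a = realloc(a, 4) -> a = 0; heap: [0-3 ALLOC][4-10 FREE][11-19 ALLOC][20-31 ALLOC][32-37 FREE]
free(c): c = 20 -> block [20-31 ALLOC]; mark free, coalesce with adjacent free neighbors -> [0-3 ALLOC][4-10 FREE][11-19 ALLOC][20-37 FREE]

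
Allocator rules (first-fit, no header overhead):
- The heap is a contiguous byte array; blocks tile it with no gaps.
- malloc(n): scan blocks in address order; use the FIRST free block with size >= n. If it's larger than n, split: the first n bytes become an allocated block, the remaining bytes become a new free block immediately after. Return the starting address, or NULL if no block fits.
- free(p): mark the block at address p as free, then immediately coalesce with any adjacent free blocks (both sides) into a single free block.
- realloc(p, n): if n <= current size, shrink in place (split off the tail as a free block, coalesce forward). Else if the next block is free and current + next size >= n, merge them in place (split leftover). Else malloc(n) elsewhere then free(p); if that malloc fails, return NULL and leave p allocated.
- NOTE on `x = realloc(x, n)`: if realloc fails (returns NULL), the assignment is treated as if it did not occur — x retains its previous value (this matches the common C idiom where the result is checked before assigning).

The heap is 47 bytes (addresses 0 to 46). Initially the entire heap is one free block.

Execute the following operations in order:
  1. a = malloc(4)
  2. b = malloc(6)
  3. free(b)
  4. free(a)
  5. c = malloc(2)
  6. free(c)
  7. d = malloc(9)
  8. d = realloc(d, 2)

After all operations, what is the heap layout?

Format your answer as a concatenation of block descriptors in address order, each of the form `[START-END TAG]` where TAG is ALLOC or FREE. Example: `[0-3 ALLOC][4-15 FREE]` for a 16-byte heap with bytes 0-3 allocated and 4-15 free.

Op 1: a = malloc(4) -> a = 0; heap: [0-3 ALLOC][4-46 FREE]
Op 2: b = malloc(6) -> b = 4; heap: [0-3 ALLOC][4-9 ALLOC][10-46 FREE]
Op 3: free(b) -> (freed b); heap: [0-3 ALLOC][4-46 FREE]
Op 4: free(a) -> (freed a); heap: [0-46 FREE]
Op 5: c = malloc(2) -> c = 0; heap: [0-1 ALLOC][2-46 FREE]
Op 6: free(c) -> (freed c); heap: [0-46 FREE]
Op 7: d = malloc(9) -> d = 0; heap: [0-8 ALLOC][9-46 FREE]
Op 8: d = realloc(d, 2) -> d = 0; heap: [0-1 ALLOC][2-46 FREE]

Answer: [0-1 ALLOC][2-46 FREE]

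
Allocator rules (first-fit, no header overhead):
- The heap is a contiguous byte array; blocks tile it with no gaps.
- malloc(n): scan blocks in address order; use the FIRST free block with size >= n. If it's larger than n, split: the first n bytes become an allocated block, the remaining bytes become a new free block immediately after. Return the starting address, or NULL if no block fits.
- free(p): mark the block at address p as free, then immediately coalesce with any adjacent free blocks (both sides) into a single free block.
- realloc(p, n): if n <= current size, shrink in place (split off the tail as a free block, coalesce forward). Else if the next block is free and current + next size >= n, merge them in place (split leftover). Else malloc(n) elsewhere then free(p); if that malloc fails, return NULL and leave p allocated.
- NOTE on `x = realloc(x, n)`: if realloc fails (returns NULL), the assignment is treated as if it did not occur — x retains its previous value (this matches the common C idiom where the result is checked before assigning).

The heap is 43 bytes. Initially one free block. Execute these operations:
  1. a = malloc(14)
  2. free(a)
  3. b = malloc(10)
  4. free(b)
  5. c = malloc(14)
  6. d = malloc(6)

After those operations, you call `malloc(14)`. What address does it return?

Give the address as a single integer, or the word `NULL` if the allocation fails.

Answer: 20

Derivation:
Op 1: a = malloc(14) -> a = 0; heap: [0-13 ALLOC][14-42 FREE]
Op 2: free(a) -> (freed a); heap: [0-42 FREE]
Op 3: b = malloc(10) -> b = 0; heap: [0-9 ALLOC][10-42 FREE]
Op 4: free(b) -> (freed b); heap: [0-42 FREE]
Op 5: c = malloc(14) -> c = 0; heap: [0-13 ALLOC][14-42 FREE]
Op 6: d = malloc(6) -> d = 14; heap: [0-13 ALLOC][14-19 ALLOC][20-42 FREE]
malloc(14): first-fit scan over [0-13 ALLOC][14-19 ALLOC][20-42 FREE] -> 20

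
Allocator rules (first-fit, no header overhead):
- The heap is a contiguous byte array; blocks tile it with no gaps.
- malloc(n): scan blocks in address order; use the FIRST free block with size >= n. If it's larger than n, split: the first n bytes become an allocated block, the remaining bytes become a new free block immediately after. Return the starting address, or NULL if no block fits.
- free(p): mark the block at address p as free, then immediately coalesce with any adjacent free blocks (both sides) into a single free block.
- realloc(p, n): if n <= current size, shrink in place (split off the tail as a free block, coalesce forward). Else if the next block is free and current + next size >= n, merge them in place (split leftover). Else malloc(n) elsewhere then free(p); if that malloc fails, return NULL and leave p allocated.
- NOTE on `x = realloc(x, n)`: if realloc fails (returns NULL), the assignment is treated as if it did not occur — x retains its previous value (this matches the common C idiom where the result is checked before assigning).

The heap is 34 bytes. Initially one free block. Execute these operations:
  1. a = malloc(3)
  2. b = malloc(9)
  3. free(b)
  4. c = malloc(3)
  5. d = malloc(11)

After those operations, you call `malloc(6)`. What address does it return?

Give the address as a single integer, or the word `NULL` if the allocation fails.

Op 1: a = malloc(3) -> a = 0; heap: [0-2 ALLOC][3-33 FREE]
Op 2: b = malloc(9) -> b = 3; heap: [0-2 ALLOC][3-11 ALLOC][12-33 FREE]
Op 3: free(b) -> (freed b); heap: [0-2 ALLOC][3-33 FREE]
Op 4: c = malloc(3) -> c = 3; heap: [0-2 ALLOC][3-5 ALLOC][6-33 FREE]
Op 5: d = malloc(11) -> d = 6; heap: [0-2 ALLOC][3-5 ALLOC][6-16 ALLOC][17-33 FREE]
malloc(6): first-fit scan over [0-2 ALLOC][3-5 ALLOC][6-16 ALLOC][17-33 FREE] -> 17

Answer: 17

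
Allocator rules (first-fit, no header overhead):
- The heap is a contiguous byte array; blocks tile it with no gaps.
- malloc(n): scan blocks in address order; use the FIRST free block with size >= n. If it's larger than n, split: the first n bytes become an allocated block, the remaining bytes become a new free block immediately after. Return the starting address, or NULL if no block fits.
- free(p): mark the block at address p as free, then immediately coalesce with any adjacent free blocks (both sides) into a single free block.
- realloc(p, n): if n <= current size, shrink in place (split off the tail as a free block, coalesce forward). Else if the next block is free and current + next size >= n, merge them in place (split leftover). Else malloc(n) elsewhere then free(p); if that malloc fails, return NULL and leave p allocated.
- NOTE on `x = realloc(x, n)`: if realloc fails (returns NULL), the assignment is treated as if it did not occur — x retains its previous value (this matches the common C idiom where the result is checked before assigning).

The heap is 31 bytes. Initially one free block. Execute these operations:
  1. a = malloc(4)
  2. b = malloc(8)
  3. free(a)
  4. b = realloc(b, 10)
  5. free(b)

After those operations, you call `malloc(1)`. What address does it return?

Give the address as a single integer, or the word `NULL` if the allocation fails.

Answer: 0

Derivation:
Op 1: a = malloc(4) -> a = 0; heap: [0-3 ALLOC][4-30 FREE]
Op 2: b = malloc(8) -> b = 4; heap: [0-3 ALLOC][4-11 ALLOC][12-30 FREE]
Op 3: free(a) -> (freed a); heap: [0-3 FREE][4-11 ALLOC][12-30 FREE]
Op 4: b = realloc(b, 10) -> b = 4; heap: [0-3 FREE][4-13 ALLOC][14-30 FREE]
Op 5: free(b) -> (freed b); heap: [0-30 FREE]
malloc(1): first-fit scan over [0-30 FREE] -> 0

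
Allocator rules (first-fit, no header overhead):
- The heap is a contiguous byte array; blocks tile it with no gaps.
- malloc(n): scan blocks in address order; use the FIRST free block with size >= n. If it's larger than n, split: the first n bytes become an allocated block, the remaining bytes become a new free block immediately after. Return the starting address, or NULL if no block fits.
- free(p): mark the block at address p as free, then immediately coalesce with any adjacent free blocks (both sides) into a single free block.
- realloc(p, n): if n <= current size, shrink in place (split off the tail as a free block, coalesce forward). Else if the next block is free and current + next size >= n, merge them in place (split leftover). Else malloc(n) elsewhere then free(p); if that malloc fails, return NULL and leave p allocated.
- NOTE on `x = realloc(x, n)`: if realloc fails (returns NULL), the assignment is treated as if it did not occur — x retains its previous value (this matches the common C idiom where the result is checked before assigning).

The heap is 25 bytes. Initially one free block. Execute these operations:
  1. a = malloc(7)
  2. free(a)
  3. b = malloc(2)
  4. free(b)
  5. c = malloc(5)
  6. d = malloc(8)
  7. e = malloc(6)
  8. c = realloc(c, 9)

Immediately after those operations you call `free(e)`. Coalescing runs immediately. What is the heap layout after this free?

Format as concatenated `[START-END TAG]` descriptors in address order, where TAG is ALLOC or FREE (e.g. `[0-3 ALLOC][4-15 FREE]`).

Answer: [0-4 ALLOC][5-12 ALLOC][13-24 FREE]

Derivation:
Op 1: a = malloc(7) -> a = 0; heap: [0-6 ALLOC][7-24 FREE]
Op 2: free(a) -> (freed a); heap: [0-24 FREE]
Op 3: b = malloc(2) -> b = 0; heap: [0-1 ALLOC][2-24 FREE]
Op 4: free(b) -> (freed b); heap: [0-24 FREE]
Op 5: c = malloc(5) -> c = 0; heap: [0-4 ALLOC][5-24 FREE]
Op 6: d = malloc(8) -> d = 5; heap: [0-4 ALLOC][5-12 ALLOC][13-24 FREE]
Op 7: e = malloc(6) -> e = 13; heap: [0-4 ALLOC][5-12 ALLOC][13-18 ALLOC][19-24 FREE]
Op 8: c = realloc(c, 9) -> NULL (c unchanged); heap: [0-4 ALLOC][5-12 ALLOC][13-18 ALLOC][19-24 FREE]
free(e): e = 13 -> block [13-18 ALLOC]; mark free, coalesce with adjacent free neighbors -> [0-4 ALLOC][5-12 ALLOC][13-24 FREE]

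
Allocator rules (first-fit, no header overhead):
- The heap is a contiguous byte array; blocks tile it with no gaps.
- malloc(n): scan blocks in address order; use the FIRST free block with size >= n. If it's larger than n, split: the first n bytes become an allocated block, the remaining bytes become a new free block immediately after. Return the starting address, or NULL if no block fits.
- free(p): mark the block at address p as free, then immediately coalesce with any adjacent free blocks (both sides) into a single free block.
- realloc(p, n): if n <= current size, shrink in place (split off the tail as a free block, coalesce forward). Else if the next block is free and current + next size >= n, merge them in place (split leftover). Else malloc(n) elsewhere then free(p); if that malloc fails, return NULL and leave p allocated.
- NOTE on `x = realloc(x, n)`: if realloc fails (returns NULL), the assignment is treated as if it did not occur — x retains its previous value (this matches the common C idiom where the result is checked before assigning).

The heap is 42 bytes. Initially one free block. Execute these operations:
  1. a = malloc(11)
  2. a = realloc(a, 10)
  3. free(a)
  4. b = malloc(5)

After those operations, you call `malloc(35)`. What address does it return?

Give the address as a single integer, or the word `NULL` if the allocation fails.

Op 1: a = malloc(11) -> a = 0; heap: [0-10 ALLOC][11-41 FREE]
Op 2: a = realloc(a, 10) -> a = 0; heap: [0-9 ALLOC][10-41 FREE]
Op 3: free(a) -> (freed a); heap: [0-41 FREE]
Op 4: b = malloc(5) -> b = 0; heap: [0-4 ALLOC][5-41 FREE]
malloc(35): first-fit scan over [0-4 ALLOC][5-41 FREE] -> 5

Answer: 5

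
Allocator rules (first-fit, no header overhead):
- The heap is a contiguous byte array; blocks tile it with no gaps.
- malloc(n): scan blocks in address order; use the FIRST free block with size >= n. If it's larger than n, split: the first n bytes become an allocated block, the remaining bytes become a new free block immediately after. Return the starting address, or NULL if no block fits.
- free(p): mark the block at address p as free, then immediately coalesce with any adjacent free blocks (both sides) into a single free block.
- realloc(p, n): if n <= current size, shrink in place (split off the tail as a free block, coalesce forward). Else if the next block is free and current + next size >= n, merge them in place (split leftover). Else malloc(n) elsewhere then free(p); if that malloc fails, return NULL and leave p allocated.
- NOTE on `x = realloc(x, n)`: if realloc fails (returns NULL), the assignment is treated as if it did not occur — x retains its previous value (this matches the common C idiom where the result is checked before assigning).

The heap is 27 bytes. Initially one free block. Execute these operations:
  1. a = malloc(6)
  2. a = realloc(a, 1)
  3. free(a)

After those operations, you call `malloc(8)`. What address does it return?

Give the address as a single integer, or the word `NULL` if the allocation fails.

Answer: 0

Derivation:
Op 1: a = malloc(6) -> a = 0; heap: [0-5 ALLOC][6-26 FREE]
Op 2: a = realloc(a, 1) -> a = 0; heap: [0-0 ALLOC][1-26 FREE]
Op 3: free(a) -> (freed a); heap: [0-26 FREE]
malloc(8): first-fit scan over [0-26 FREE] -> 0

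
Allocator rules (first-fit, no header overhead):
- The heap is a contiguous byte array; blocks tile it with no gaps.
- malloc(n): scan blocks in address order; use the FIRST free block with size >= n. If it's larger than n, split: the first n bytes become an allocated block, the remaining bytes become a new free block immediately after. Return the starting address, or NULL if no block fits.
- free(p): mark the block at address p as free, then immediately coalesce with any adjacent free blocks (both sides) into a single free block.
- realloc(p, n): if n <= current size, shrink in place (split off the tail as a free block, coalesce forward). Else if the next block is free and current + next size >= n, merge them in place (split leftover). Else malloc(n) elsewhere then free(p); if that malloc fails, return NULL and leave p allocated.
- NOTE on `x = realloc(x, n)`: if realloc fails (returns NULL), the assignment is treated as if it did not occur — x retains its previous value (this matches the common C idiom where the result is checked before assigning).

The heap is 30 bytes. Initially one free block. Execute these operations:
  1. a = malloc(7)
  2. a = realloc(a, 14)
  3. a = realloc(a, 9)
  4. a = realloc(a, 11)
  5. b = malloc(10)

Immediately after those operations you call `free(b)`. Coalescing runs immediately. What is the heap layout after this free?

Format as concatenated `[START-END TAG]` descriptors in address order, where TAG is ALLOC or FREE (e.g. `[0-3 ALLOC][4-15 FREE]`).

Answer: [0-10 ALLOC][11-29 FREE]

Derivation:
Op 1: a = malloc(7) -> a = 0; heap: [0-6 ALLOC][7-29 FREE]
Op 2: a = realloc(a, 14) -> a = 0; heap: [0-13 ALLOC][14-29 FREE]
Op 3: a = realloc(a, 9) -> a = 0; heap: [0-8 ALLOC][9-29 FREE]
Op 4: a = realloc(a, 11) -> a = 0; heap: [0-10 ALLOC][11-29 FREE]
Op 5: b = malloc(10) -> b = 11; heap: [0-10 ALLOC][11-20 ALLOC][21-29 FREE]
free(b): b = 11 -> block [11-20 ALLOC]; mark free, coalesce with adjacent free neighbors -> [0-10 ALLOC][11-29 FREE]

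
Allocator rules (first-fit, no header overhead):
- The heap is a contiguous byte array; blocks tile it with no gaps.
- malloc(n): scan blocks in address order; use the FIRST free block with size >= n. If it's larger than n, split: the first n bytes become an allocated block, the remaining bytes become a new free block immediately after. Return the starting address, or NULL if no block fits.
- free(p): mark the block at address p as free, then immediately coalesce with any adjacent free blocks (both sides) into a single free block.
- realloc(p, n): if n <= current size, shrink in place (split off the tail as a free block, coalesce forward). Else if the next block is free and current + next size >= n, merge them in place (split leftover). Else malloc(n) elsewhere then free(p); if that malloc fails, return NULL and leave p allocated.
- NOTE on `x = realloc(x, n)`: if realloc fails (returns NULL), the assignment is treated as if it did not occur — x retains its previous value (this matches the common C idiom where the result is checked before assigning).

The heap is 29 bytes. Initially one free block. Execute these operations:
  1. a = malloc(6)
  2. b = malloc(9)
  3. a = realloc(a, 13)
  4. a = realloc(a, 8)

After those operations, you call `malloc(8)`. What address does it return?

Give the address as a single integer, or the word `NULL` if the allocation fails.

Answer: NULL

Derivation:
Op 1: a = malloc(6) -> a = 0; heap: [0-5 ALLOC][6-28 FREE]
Op 2: b = malloc(9) -> b = 6; heap: [0-5 ALLOC][6-14 ALLOC][15-28 FREE]
Op 3: a = realloc(a, 13) -> a = 15; heap: [0-5 FREE][6-14 ALLOC][15-27 ALLOC][28-28 FREE]
Op 4: a = realloc(a, 8) -> a = 15; heap: [0-5 FREE][6-14 ALLOC][15-22 ALLOC][23-28 FREE]
malloc(8): first-fit scan over [0-5 FREE][6-14 ALLOC][15-22 ALLOC][23-28 FREE] -> NULL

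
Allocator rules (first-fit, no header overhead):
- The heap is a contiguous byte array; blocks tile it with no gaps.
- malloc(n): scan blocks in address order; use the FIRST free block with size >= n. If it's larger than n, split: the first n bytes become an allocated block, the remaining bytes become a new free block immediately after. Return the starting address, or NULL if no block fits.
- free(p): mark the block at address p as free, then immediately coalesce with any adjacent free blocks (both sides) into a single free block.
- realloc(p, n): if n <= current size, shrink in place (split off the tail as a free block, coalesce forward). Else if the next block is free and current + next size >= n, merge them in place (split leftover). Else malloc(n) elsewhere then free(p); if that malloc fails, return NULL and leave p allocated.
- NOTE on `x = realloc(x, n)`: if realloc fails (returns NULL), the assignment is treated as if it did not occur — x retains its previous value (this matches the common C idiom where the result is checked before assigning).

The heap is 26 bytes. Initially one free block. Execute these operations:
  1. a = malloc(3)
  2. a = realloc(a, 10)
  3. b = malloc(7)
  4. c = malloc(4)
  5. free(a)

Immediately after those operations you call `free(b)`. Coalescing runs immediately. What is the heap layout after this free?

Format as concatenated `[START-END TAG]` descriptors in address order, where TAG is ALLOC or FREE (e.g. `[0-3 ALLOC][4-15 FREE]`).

Answer: [0-16 FREE][17-20 ALLOC][21-25 FREE]

Derivation:
Op 1: a = malloc(3) -> a = 0; heap: [0-2 ALLOC][3-25 FREE]
Op 2: a = realloc(a, 10) -> a = 0; heap: [0-9 ALLOC][10-25 FREE]
Op 3: b = malloc(7) -> b = 10; heap: [0-9 ALLOC][10-16 ALLOC][17-25 FREE]
Op 4: c = malloc(4) -> c = 17; heap: [0-9 ALLOC][10-16 ALLOC][17-20 ALLOC][21-25 FREE]
Op 5: free(a) -> (freed a); heap: [0-9 FREE][10-16 ALLOC][17-20 ALLOC][21-25 FREE]
free(b): b = 10 -> block [10-16 ALLOC]; mark free, coalesce with adjacent free neighbors -> [0-16 FREE][17-20 ALLOC][21-25 FREE]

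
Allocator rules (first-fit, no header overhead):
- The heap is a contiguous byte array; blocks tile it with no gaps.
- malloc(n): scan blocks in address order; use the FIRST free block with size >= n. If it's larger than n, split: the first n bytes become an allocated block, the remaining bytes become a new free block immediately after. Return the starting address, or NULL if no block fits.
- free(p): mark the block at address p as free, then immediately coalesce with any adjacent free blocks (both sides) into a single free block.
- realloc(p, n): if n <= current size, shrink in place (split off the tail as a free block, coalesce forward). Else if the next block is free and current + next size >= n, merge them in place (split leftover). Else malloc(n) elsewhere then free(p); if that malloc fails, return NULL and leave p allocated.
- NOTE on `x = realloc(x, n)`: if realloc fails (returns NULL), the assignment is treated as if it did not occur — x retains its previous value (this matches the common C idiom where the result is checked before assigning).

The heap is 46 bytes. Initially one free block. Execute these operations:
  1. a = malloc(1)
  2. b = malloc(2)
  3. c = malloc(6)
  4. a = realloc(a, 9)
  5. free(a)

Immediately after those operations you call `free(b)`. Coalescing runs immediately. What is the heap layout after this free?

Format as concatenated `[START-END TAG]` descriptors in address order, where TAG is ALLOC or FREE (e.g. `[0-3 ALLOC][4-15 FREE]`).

Answer: [0-2 FREE][3-8 ALLOC][9-45 FREE]

Derivation:
Op 1: a = malloc(1) -> a = 0; heap: [0-0 ALLOC][1-45 FREE]
Op 2: b = malloc(2) -> b = 1; heap: [0-0 ALLOC][1-2 ALLOC][3-45 FREE]
Op 3: c = malloc(6) -> c = 3; heap: [0-0 ALLOC][1-2 ALLOC][3-8 ALLOC][9-45 FREE]
Op 4: a = realloc(a, 9) -> a = 9; heap: [0-0 FREE][1-2 ALLOC][3-8 ALLOC][9-17 ALLOC][18-45 FREE]
Op 5: free(a) -> (freed a); heap: [0-0 FREE][1-2 ALLOC][3-8 ALLOC][9-45 FREE]
free(b): b = 1 -> block [1-2 ALLOC]; mark free, coalesce with adjacent free neighbors -> [0-2 FREE][3-8 ALLOC][9-45 FREE]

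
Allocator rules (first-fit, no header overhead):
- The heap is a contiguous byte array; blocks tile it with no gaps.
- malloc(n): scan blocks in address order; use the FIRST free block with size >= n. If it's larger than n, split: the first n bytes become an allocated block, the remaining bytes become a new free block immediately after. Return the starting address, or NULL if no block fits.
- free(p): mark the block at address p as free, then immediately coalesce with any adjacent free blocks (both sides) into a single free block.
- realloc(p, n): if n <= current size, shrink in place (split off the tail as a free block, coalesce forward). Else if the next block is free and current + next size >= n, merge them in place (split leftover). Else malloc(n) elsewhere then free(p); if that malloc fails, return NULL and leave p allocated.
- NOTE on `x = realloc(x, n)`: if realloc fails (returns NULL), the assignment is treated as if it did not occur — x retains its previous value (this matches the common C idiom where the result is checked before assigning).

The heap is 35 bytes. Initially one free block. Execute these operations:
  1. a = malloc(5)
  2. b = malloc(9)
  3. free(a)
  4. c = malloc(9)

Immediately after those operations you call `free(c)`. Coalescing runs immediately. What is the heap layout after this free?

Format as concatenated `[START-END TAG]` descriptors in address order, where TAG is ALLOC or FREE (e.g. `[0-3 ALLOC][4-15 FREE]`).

Answer: [0-4 FREE][5-13 ALLOC][14-34 FREE]

Derivation:
Op 1: a = malloc(5) -> a = 0; heap: [0-4 ALLOC][5-34 FREE]
Op 2: b = malloc(9) -> b = 5; heap: [0-4 ALLOC][5-13 ALLOC][14-34 FREE]
Op 3: free(a) -> (freed a); heap: [0-4 FREE][5-13 ALLOC][14-34 FREE]
Op 4: c = malloc(9) -> c = 14; heap: [0-4 FREE][5-13 ALLOC][14-22 ALLOC][23-34 FREE]
free(c): c = 14 -> block [14-22 ALLOC]; mark free, coalesce with adjacent free neighbors -> [0-4 FREE][5-13 ALLOC][14-34 FREE]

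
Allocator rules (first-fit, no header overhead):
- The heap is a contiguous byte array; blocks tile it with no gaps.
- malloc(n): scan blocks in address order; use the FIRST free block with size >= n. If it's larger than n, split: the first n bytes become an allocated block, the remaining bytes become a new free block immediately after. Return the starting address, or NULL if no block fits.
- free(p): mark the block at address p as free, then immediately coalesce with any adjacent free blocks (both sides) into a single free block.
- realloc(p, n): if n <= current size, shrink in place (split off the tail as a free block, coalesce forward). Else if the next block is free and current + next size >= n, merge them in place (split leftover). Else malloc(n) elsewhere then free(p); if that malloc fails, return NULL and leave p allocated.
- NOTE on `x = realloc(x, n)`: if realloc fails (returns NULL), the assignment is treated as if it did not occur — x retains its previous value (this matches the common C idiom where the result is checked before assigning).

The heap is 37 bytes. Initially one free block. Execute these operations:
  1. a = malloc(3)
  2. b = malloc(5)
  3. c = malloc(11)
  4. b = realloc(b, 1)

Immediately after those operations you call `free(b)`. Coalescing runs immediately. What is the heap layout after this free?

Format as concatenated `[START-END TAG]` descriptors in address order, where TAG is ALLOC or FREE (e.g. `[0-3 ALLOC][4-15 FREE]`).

Op 1: a = malloc(3) -> a = 0; heap: [0-2 ALLOC][3-36 FREE]
Op 2: b = malloc(5) -> b = 3; heap: [0-2 ALLOC][3-7 ALLOC][8-36 FREE]
Op 3: c = malloc(11) -> c = 8; heap: [0-2 ALLOC][3-7 ALLOC][8-18 ALLOC][19-36 FREE]
Op 4: b = realloc(b, 1) -> b = 3; heap: [0-2 ALLOC][3-3 ALLOC][4-7 FREE][8-18 ALLOC][19-36 FREE]
free(b): b = 3 -> block [3-3 ALLOC]; mark free, coalesce with adjacent free neighbors -> [0-2 ALLOC][3-7 FREE][8-18 ALLOC][19-36 FREE]

Answer: [0-2 ALLOC][3-7 FREE][8-18 ALLOC][19-36 FREE]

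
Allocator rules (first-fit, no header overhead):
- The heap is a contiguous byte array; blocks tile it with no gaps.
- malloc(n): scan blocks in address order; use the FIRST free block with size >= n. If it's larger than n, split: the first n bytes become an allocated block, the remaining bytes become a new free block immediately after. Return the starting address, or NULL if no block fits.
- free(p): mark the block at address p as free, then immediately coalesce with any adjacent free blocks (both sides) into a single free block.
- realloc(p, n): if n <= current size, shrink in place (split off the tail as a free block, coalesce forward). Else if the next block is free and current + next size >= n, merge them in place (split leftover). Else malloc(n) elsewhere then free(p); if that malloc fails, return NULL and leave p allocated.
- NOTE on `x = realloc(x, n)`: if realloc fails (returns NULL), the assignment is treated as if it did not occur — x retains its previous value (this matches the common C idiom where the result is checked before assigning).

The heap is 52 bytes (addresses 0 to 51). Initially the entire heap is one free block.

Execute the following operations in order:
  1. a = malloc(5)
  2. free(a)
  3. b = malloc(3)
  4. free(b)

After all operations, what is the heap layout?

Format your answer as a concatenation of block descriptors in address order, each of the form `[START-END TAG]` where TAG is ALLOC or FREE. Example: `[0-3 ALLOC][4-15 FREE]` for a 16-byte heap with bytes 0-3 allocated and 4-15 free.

Answer: [0-51 FREE]

Derivation:
Op 1: a = malloc(5) -> a = 0; heap: [0-4 ALLOC][5-51 FREE]
Op 2: free(a) -> (freed a); heap: [0-51 FREE]
Op 3: b = malloc(3) -> b = 0; heap: [0-2 ALLOC][3-51 FREE]
Op 4: free(b) -> (freed b); heap: [0-51 FREE]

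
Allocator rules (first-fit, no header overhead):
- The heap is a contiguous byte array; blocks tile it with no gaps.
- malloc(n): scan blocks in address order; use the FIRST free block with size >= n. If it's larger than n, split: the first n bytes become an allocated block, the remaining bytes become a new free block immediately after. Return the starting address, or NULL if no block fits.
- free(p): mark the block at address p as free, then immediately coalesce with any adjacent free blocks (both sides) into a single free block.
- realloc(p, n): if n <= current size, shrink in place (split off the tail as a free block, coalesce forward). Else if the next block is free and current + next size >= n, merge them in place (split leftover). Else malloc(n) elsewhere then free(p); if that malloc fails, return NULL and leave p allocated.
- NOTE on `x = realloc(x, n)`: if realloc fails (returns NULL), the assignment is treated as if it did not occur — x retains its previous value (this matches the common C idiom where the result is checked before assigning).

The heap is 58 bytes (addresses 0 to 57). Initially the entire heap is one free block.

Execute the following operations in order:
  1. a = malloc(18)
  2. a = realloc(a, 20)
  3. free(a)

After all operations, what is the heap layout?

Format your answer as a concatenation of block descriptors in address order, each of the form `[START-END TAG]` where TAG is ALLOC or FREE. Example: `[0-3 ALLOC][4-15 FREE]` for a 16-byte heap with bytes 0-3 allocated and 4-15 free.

Op 1: a = malloc(18) -> a = 0; heap: [0-17 ALLOC][18-57 FREE]
Op 2: a = realloc(a, 20) -> a = 0; heap: [0-19 ALLOC][20-57 FREE]
Op 3: free(a) -> (freed a); heap: [0-57 FREE]

Answer: [0-57 FREE]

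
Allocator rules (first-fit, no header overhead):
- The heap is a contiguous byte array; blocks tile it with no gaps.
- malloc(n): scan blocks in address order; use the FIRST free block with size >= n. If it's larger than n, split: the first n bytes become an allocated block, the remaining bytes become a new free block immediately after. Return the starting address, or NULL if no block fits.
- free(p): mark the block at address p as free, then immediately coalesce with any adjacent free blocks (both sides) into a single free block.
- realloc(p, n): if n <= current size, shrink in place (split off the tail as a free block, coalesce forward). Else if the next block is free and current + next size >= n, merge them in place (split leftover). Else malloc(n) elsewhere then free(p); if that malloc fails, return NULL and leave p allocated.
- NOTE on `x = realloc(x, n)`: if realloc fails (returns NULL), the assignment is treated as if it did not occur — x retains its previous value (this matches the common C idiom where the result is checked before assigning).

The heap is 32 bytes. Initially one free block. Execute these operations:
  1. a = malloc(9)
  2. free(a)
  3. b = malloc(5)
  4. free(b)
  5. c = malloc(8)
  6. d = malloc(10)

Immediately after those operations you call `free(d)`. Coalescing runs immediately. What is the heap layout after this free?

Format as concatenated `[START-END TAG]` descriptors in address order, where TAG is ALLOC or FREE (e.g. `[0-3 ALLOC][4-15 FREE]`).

Op 1: a = malloc(9) -> a = 0; heap: [0-8 ALLOC][9-31 FREE]
Op 2: free(a) -> (freed a); heap: [0-31 FREE]
Op 3: b = malloc(5) -> b = 0; heap: [0-4 ALLOC][5-31 FREE]
Op 4: free(b) -> (freed b); heap: [0-31 FREE]
Op 5: c = malloc(8) -> c = 0; heap: [0-7 ALLOC][8-31 FREE]
Op 6: d = malloc(10) -> d = 8; heap: [0-7 ALLOC][8-17 ALLOC][18-31 FREE]
free(d): d = 8 -> block [8-17 ALLOC]; mark free, coalesce with adjacent free neighbors -> [0-7 ALLOC][8-31 FREE]

Answer: [0-7 ALLOC][8-31 FREE]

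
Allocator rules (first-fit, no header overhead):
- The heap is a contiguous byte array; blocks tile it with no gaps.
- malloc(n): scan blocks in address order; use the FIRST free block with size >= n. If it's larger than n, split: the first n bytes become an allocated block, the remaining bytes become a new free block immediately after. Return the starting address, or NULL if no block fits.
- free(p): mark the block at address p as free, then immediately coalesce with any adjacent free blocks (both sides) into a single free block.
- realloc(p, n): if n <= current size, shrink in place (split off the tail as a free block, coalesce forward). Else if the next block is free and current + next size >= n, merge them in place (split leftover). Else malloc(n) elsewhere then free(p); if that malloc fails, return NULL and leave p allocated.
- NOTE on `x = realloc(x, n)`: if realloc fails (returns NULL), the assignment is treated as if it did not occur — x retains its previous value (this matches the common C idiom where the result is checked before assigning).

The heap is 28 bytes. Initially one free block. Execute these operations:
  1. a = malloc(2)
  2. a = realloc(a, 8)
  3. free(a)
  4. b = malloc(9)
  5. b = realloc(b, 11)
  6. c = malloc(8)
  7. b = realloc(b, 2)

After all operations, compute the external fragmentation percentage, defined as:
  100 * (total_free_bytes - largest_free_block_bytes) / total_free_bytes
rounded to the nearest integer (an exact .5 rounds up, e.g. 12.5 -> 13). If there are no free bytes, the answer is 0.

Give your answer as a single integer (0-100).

Answer: 50

Derivation:
Op 1: a = malloc(2) -> a = 0; heap: [0-1 ALLOC][2-27 FREE]
Op 2: a = realloc(a, 8) -> a = 0; heap: [0-7 ALLOC][8-27 FREE]
Op 3: free(a) -> (freed a); heap: [0-27 FREE]
Op 4: b = malloc(9) -> b = 0; heap: [0-8 ALLOC][9-27 FREE]
Op 5: b = realloc(b, 11) -> b = 0; heap: [0-10 ALLOC][11-27 FREE]
Op 6: c = malloc(8) -> c = 11; heap: [0-10 ALLOC][11-18 ALLOC][19-27 FREE]
Op 7: b = realloc(b, 2) -> b = 0; heap: [0-1 ALLOC][2-10 FREE][11-18 ALLOC][19-27 FREE]
Free blocks: [9 9] total_free=18 largest=9 -> 100*(18-9)/18 = 900/18 = 50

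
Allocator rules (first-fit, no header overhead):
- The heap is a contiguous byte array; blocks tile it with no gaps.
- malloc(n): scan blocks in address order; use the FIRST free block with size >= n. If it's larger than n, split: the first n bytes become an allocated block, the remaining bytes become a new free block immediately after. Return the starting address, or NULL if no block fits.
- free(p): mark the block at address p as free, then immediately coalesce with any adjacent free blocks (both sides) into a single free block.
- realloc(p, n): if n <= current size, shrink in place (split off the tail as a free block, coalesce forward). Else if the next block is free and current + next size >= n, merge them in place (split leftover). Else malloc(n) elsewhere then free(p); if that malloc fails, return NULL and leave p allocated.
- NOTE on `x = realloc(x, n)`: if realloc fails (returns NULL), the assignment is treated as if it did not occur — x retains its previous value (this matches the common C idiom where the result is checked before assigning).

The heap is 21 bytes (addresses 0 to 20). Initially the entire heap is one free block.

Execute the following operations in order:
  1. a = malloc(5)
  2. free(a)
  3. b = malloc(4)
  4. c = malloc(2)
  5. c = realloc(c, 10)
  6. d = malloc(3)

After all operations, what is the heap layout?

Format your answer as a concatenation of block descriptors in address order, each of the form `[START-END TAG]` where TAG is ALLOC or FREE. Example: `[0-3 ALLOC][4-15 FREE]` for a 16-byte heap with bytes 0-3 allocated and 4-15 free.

Op 1: a = malloc(5) -> a = 0; heap: [0-4 ALLOC][5-20 FREE]
Op 2: free(a) -> (freed a); heap: [0-20 FREE]
Op 3: b = malloc(4) -> b = 0; heap: [0-3 ALLOC][4-20 FREE]
Op 4: c = malloc(2) -> c = 4; heap: [0-3 ALLOC][4-5 ALLOC][6-20 FREE]
Op 5: c = realloc(c, 10) -> c = 4; heap: [0-3 ALLOC][4-13 ALLOC][14-20 FREE]
Op 6: d = malloc(3) -> d = 14; heap: [0-3 ALLOC][4-13 ALLOC][14-16 ALLOC][17-20 FREE]

Answer: [0-3 ALLOC][4-13 ALLOC][14-16 ALLOC][17-20 FREE]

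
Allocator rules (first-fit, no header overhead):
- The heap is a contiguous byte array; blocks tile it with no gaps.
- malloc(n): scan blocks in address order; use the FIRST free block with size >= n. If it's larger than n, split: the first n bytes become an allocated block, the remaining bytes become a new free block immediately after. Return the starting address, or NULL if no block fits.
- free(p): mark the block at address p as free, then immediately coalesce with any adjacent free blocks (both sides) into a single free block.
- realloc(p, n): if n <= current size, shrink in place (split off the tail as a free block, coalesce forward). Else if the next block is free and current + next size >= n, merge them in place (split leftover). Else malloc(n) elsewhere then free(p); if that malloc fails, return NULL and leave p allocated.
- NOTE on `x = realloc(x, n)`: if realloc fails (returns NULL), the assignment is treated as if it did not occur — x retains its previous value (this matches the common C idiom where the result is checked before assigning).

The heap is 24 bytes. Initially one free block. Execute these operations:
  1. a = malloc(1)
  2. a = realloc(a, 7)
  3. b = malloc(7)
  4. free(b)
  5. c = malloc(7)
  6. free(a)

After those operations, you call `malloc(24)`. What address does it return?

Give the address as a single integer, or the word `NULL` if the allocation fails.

Op 1: a = malloc(1) -> a = 0; heap: [0-0 ALLOC][1-23 FREE]
Op 2: a = realloc(a, 7) -> a = 0; heap: [0-6 ALLOC][7-23 FREE]
Op 3: b = malloc(7) -> b = 7; heap: [0-6 ALLOC][7-13 ALLOC][14-23 FREE]
Op 4: free(b) -> (freed b); heap: [0-6 ALLOC][7-23 FREE]
Op 5: c = malloc(7) -> c = 7; heap: [0-6 ALLOC][7-13 ALLOC][14-23 FREE]
Op 6: free(a) -> (freed a); heap: [0-6 FREE][7-13 ALLOC][14-23 FREE]
malloc(24): first-fit scan over [0-6 FREE][7-13 ALLOC][14-23 FREE] -> NULL

Answer: NULL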